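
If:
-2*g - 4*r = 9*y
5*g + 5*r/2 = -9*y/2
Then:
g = 3*y/10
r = -12*y/5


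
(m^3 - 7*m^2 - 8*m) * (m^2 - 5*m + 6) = m^5 - 12*m^4 + 33*m^3 - 2*m^2 - 48*m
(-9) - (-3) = -6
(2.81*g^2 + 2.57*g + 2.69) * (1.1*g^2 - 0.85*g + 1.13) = 3.091*g^4 + 0.4385*g^3 + 3.9498*g^2 + 0.6176*g + 3.0397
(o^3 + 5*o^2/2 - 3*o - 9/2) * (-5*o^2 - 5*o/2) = -5*o^5 - 15*o^4 + 35*o^3/4 + 30*o^2 + 45*o/4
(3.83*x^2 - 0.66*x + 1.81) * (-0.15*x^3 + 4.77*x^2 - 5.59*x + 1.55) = -0.5745*x^5 + 18.3681*x^4 - 24.8294*x^3 + 18.2596*x^2 - 11.1409*x + 2.8055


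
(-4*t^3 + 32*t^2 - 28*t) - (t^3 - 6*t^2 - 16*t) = -5*t^3 + 38*t^2 - 12*t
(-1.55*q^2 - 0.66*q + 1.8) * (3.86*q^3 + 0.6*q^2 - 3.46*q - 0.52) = -5.983*q^5 - 3.4776*q^4 + 11.915*q^3 + 4.1696*q^2 - 5.8848*q - 0.936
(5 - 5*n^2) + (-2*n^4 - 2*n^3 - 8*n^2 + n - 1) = -2*n^4 - 2*n^3 - 13*n^2 + n + 4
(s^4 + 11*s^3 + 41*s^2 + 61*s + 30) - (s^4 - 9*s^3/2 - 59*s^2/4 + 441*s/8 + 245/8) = 31*s^3/2 + 223*s^2/4 + 47*s/8 - 5/8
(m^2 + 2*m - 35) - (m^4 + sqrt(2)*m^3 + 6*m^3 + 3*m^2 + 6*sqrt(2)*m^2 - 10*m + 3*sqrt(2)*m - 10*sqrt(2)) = -m^4 - 6*m^3 - sqrt(2)*m^3 - 6*sqrt(2)*m^2 - 2*m^2 - 3*sqrt(2)*m + 12*m - 35 + 10*sqrt(2)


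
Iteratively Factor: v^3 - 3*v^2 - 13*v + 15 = (v + 3)*(v^2 - 6*v + 5) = (v - 1)*(v + 3)*(v - 5)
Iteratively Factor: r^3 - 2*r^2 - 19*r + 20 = (r - 5)*(r^2 + 3*r - 4) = (r - 5)*(r + 4)*(r - 1)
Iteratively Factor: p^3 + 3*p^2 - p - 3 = (p + 1)*(p^2 + 2*p - 3) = (p + 1)*(p + 3)*(p - 1)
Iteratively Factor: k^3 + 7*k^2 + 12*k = (k + 3)*(k^2 + 4*k) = (k + 3)*(k + 4)*(k)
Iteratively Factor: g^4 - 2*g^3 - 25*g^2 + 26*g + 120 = (g + 4)*(g^3 - 6*g^2 - g + 30) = (g - 5)*(g + 4)*(g^2 - g - 6) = (g - 5)*(g - 3)*(g + 4)*(g + 2)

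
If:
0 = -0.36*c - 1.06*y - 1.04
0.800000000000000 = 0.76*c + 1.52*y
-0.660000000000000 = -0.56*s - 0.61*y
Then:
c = 9.40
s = 5.72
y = -4.17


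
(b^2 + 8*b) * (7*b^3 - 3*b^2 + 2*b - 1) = 7*b^5 + 53*b^4 - 22*b^3 + 15*b^2 - 8*b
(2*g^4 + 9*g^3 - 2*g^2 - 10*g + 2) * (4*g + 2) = 8*g^5 + 40*g^4 + 10*g^3 - 44*g^2 - 12*g + 4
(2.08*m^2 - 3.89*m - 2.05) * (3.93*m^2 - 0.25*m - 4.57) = 8.1744*m^4 - 15.8077*m^3 - 16.5896*m^2 + 18.2898*m + 9.3685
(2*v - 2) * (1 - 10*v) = -20*v^2 + 22*v - 2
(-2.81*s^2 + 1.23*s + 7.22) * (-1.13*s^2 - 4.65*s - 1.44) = 3.1753*s^4 + 11.6766*s^3 - 9.8317*s^2 - 35.3442*s - 10.3968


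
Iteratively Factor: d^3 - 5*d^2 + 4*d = (d)*(d^2 - 5*d + 4) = d*(d - 4)*(d - 1)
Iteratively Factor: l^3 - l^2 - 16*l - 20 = (l + 2)*(l^2 - 3*l - 10) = (l + 2)^2*(l - 5)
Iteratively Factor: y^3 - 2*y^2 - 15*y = (y)*(y^2 - 2*y - 15) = y*(y - 5)*(y + 3)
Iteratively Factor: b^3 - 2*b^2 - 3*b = (b)*(b^2 - 2*b - 3) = b*(b - 3)*(b + 1)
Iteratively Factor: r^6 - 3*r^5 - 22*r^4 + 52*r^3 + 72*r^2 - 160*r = (r + 4)*(r^5 - 7*r^4 + 6*r^3 + 28*r^2 - 40*r) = (r + 2)*(r + 4)*(r^4 - 9*r^3 + 24*r^2 - 20*r) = (r - 2)*(r + 2)*(r + 4)*(r^3 - 7*r^2 + 10*r) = (r - 2)^2*(r + 2)*(r + 4)*(r^2 - 5*r) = (r - 5)*(r - 2)^2*(r + 2)*(r + 4)*(r)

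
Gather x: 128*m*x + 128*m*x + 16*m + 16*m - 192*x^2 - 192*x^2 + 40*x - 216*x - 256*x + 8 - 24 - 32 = 32*m - 384*x^2 + x*(256*m - 432) - 48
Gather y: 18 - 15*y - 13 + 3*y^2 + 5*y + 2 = 3*y^2 - 10*y + 7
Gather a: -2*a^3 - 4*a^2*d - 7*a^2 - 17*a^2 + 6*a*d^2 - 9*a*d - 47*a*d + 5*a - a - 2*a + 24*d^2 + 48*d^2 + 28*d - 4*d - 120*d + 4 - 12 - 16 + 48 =-2*a^3 + a^2*(-4*d - 24) + a*(6*d^2 - 56*d + 2) + 72*d^2 - 96*d + 24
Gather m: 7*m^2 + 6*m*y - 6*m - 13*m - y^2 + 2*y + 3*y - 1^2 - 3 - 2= 7*m^2 + m*(6*y - 19) - y^2 + 5*y - 6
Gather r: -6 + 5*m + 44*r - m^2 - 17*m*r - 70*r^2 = -m^2 + 5*m - 70*r^2 + r*(44 - 17*m) - 6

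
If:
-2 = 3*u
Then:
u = -2/3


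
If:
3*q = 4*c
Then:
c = 3*q/4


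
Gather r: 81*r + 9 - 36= 81*r - 27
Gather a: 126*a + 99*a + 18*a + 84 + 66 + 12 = 243*a + 162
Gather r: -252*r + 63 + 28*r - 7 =56 - 224*r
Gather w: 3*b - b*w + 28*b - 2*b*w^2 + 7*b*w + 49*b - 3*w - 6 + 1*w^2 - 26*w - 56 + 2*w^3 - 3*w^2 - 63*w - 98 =80*b + 2*w^3 + w^2*(-2*b - 2) + w*(6*b - 92) - 160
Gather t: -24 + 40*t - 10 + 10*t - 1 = 50*t - 35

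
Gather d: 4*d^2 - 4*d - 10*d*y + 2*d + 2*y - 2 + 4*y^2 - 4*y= 4*d^2 + d*(-10*y - 2) + 4*y^2 - 2*y - 2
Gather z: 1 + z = z + 1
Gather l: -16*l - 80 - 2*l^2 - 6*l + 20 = -2*l^2 - 22*l - 60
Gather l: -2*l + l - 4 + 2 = -l - 2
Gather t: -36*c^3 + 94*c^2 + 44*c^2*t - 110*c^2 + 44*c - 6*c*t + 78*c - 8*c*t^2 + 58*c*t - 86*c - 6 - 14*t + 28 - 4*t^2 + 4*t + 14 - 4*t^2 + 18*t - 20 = -36*c^3 - 16*c^2 + 36*c + t^2*(-8*c - 8) + t*(44*c^2 + 52*c + 8) + 16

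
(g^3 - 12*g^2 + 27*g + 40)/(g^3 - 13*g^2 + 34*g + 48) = (g - 5)/(g - 6)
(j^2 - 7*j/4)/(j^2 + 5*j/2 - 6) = j*(4*j - 7)/(2*(2*j^2 + 5*j - 12))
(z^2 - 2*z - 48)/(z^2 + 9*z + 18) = (z - 8)/(z + 3)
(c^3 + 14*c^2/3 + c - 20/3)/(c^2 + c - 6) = (c^3 + 14*c^2/3 + c - 20/3)/(c^2 + c - 6)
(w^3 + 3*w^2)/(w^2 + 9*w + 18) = w^2/(w + 6)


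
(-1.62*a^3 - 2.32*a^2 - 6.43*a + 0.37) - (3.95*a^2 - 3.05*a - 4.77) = -1.62*a^3 - 6.27*a^2 - 3.38*a + 5.14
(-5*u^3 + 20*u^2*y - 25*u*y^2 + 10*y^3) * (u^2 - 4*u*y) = -5*u^5 + 40*u^4*y - 105*u^3*y^2 + 110*u^2*y^3 - 40*u*y^4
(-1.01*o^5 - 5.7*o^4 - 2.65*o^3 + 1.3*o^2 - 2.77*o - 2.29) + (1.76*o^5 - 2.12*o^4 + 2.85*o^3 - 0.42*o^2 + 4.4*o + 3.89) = 0.75*o^5 - 7.82*o^4 + 0.2*o^3 + 0.88*o^2 + 1.63*o + 1.6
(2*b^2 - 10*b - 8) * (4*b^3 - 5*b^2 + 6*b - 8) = 8*b^5 - 50*b^4 + 30*b^3 - 36*b^2 + 32*b + 64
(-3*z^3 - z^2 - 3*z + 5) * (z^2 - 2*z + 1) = -3*z^5 + 5*z^4 - 4*z^3 + 10*z^2 - 13*z + 5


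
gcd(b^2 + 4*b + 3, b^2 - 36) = 1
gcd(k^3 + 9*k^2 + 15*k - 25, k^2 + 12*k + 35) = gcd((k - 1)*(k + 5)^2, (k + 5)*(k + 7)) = k + 5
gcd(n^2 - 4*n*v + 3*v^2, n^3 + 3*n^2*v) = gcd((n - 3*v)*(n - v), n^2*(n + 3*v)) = 1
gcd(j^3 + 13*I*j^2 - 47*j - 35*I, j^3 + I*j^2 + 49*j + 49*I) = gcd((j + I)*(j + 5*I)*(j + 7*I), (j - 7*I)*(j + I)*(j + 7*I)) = j^2 + 8*I*j - 7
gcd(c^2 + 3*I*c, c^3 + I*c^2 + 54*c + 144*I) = c + 3*I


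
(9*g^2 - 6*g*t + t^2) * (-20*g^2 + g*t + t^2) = -180*g^4 + 129*g^3*t - 17*g^2*t^2 - 5*g*t^3 + t^4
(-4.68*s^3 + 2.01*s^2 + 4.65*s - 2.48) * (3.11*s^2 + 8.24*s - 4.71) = -14.5548*s^5 - 32.3121*s^4 + 53.0667*s^3 + 21.1361*s^2 - 42.3367*s + 11.6808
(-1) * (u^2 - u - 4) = -u^2 + u + 4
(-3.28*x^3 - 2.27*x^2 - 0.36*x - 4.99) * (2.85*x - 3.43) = -9.348*x^4 + 4.7809*x^3 + 6.7601*x^2 - 12.9867*x + 17.1157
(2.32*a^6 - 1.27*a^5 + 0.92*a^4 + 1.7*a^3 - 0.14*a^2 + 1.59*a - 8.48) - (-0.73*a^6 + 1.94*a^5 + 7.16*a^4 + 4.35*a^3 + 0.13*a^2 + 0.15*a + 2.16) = 3.05*a^6 - 3.21*a^5 - 6.24*a^4 - 2.65*a^3 - 0.27*a^2 + 1.44*a - 10.64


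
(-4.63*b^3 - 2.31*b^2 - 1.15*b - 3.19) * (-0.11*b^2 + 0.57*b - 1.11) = 0.5093*b^5 - 2.385*b^4 + 3.9491*b^3 + 2.2595*b^2 - 0.5418*b + 3.5409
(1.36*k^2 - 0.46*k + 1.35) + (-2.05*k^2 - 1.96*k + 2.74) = -0.69*k^2 - 2.42*k + 4.09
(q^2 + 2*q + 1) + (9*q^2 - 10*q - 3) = 10*q^2 - 8*q - 2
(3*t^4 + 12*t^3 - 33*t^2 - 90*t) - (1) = 3*t^4 + 12*t^3 - 33*t^2 - 90*t - 1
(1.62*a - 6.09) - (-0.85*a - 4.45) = 2.47*a - 1.64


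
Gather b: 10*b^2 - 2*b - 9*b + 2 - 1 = 10*b^2 - 11*b + 1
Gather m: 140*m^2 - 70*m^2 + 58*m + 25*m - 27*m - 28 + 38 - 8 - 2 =70*m^2 + 56*m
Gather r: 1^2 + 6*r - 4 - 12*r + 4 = 1 - 6*r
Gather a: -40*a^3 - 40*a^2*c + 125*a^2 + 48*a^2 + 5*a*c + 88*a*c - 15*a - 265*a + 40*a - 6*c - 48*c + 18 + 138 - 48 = -40*a^3 + a^2*(173 - 40*c) + a*(93*c - 240) - 54*c + 108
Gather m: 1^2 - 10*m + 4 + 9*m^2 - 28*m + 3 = 9*m^2 - 38*m + 8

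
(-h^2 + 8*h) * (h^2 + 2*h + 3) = -h^4 + 6*h^3 + 13*h^2 + 24*h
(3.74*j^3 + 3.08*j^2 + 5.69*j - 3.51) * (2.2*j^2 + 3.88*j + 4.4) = 8.228*j^5 + 21.2872*j^4 + 40.9244*j^3 + 27.9072*j^2 + 11.4172*j - 15.444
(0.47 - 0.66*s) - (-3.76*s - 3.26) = 3.1*s + 3.73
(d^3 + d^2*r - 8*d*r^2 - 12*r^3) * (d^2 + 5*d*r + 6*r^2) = d^5 + 6*d^4*r + 3*d^3*r^2 - 46*d^2*r^3 - 108*d*r^4 - 72*r^5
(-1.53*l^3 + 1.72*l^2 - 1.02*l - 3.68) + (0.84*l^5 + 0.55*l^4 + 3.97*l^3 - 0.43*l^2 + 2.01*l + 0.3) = 0.84*l^5 + 0.55*l^4 + 2.44*l^3 + 1.29*l^2 + 0.99*l - 3.38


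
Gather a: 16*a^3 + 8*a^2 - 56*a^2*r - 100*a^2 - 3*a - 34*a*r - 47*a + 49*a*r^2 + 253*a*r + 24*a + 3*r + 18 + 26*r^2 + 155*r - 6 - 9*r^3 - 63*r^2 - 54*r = 16*a^3 + a^2*(-56*r - 92) + a*(49*r^2 + 219*r - 26) - 9*r^3 - 37*r^2 + 104*r + 12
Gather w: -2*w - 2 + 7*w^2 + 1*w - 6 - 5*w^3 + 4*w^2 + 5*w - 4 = -5*w^3 + 11*w^2 + 4*w - 12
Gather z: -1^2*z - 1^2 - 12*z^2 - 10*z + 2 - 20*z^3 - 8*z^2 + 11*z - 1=-20*z^3 - 20*z^2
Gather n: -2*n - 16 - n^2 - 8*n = -n^2 - 10*n - 16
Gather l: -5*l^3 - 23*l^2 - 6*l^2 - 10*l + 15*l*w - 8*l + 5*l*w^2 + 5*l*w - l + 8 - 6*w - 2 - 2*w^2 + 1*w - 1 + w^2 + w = -5*l^3 - 29*l^2 + l*(5*w^2 + 20*w - 19) - w^2 - 4*w + 5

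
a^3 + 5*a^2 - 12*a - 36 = (a - 3)*(a + 2)*(a + 6)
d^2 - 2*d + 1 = (d - 1)^2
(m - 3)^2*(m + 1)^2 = m^4 - 4*m^3 - 2*m^2 + 12*m + 9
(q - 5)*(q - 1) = q^2 - 6*q + 5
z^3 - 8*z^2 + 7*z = z*(z - 7)*(z - 1)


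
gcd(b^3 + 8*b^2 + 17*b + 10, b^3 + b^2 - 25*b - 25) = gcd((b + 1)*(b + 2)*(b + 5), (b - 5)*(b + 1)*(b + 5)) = b^2 + 6*b + 5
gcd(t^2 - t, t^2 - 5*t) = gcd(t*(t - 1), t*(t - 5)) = t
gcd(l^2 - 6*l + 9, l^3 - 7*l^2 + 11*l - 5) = 1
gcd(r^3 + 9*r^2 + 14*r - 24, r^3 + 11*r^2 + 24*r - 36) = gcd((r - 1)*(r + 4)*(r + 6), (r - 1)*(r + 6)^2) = r^2 + 5*r - 6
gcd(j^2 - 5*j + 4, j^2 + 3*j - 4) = j - 1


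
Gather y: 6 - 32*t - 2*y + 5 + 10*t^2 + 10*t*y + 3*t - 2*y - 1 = 10*t^2 - 29*t + y*(10*t - 4) + 10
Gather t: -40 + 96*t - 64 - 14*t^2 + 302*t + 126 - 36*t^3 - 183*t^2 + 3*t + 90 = -36*t^3 - 197*t^2 + 401*t + 112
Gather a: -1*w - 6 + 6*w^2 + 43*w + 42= 6*w^2 + 42*w + 36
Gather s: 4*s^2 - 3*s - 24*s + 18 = 4*s^2 - 27*s + 18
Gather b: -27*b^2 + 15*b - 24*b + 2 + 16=-27*b^2 - 9*b + 18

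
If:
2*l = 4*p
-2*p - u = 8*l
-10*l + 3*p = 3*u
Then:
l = 0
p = 0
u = 0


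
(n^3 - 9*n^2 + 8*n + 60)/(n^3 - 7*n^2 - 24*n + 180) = (n^2 - 3*n - 10)/(n^2 - n - 30)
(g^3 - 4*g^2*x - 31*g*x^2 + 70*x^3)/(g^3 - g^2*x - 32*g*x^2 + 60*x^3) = (-g^2 + 2*g*x + 35*x^2)/(-g^2 - g*x + 30*x^2)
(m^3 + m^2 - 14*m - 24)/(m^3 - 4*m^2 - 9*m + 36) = (m + 2)/(m - 3)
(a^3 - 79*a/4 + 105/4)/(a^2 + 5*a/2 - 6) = (2*a^2 + 3*a - 35)/(2*(a + 4))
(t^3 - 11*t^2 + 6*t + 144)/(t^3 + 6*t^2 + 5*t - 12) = (t^2 - 14*t + 48)/(t^2 + 3*t - 4)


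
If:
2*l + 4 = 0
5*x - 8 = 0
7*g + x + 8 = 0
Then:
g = -48/35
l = -2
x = 8/5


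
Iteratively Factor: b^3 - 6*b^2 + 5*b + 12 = (b - 3)*(b^2 - 3*b - 4) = (b - 3)*(b + 1)*(b - 4)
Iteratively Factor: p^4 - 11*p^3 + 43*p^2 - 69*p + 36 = (p - 3)*(p^3 - 8*p^2 + 19*p - 12) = (p - 3)^2*(p^2 - 5*p + 4) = (p - 4)*(p - 3)^2*(p - 1)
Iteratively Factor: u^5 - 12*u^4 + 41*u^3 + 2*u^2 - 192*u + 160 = (u + 2)*(u^4 - 14*u^3 + 69*u^2 - 136*u + 80) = (u - 1)*(u + 2)*(u^3 - 13*u^2 + 56*u - 80) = (u - 4)*(u - 1)*(u + 2)*(u^2 - 9*u + 20) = (u - 4)^2*(u - 1)*(u + 2)*(u - 5)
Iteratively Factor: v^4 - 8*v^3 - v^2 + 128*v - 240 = (v - 5)*(v^3 - 3*v^2 - 16*v + 48) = (v - 5)*(v + 4)*(v^2 - 7*v + 12) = (v - 5)*(v - 3)*(v + 4)*(v - 4)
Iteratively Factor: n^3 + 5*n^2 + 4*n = (n)*(n^2 + 5*n + 4) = n*(n + 1)*(n + 4)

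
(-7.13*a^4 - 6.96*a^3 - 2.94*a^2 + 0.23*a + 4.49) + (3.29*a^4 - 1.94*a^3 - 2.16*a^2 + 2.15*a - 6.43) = -3.84*a^4 - 8.9*a^3 - 5.1*a^2 + 2.38*a - 1.94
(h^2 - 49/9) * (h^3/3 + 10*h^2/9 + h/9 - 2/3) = h^5/3 + 10*h^4/9 - 46*h^3/27 - 544*h^2/81 - 49*h/81 + 98/27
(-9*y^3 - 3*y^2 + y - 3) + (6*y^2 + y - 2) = -9*y^3 + 3*y^2 + 2*y - 5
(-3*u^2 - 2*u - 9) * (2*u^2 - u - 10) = -6*u^4 - u^3 + 14*u^2 + 29*u + 90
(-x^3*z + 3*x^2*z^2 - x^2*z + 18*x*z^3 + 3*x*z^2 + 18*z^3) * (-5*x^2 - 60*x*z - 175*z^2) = 5*x^5*z + 45*x^4*z^2 + 5*x^4*z - 95*x^3*z^3 + 45*x^3*z^2 - 1605*x^2*z^4 - 95*x^2*z^3 - 3150*x*z^5 - 1605*x*z^4 - 3150*z^5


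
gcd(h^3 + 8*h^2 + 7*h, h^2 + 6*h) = h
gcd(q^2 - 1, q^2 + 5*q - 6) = q - 1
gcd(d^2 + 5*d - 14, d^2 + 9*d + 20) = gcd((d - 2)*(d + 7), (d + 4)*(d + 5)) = 1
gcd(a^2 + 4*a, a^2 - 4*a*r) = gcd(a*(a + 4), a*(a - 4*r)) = a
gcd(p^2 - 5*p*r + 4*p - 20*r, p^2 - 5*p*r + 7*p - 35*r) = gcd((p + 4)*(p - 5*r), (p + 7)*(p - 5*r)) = p - 5*r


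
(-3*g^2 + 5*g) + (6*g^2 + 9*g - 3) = 3*g^2 + 14*g - 3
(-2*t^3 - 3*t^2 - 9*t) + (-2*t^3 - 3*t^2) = -4*t^3 - 6*t^2 - 9*t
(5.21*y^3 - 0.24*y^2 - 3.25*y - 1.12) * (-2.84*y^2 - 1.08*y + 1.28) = -14.7964*y^5 - 4.9452*y^4 + 16.158*y^3 + 6.3836*y^2 - 2.9504*y - 1.4336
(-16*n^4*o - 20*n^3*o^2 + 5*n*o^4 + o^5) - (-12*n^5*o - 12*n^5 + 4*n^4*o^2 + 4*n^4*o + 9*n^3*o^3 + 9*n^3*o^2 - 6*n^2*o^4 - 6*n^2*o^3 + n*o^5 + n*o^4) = 12*n^5*o + 12*n^5 - 4*n^4*o^2 - 20*n^4*o - 9*n^3*o^3 - 29*n^3*o^2 + 6*n^2*o^4 + 6*n^2*o^3 - n*o^5 + 4*n*o^4 + o^5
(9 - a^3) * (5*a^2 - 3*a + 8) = -5*a^5 + 3*a^4 - 8*a^3 + 45*a^2 - 27*a + 72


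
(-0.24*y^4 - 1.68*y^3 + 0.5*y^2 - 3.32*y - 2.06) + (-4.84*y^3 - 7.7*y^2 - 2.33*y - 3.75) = -0.24*y^4 - 6.52*y^3 - 7.2*y^2 - 5.65*y - 5.81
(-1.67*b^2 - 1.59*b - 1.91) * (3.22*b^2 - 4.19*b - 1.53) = -5.3774*b^4 + 1.8775*b^3 + 3.067*b^2 + 10.4356*b + 2.9223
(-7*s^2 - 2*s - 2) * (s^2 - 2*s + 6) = -7*s^4 + 12*s^3 - 40*s^2 - 8*s - 12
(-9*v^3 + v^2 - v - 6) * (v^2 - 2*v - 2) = -9*v^5 + 19*v^4 + 15*v^3 - 6*v^2 + 14*v + 12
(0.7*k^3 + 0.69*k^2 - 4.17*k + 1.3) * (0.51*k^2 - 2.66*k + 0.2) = 0.357*k^5 - 1.5101*k^4 - 3.8221*k^3 + 11.8932*k^2 - 4.292*k + 0.26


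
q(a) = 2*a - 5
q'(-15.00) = 2.00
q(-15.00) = -35.00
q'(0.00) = 2.00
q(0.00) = -5.00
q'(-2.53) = 2.00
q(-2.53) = -10.06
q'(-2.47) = 2.00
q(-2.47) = -9.94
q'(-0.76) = 2.00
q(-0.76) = -6.52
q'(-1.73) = 2.00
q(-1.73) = -8.46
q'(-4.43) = 2.00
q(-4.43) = -13.86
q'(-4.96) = 2.00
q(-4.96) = -14.92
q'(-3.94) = 2.00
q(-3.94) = -12.88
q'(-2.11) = 2.00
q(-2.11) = -9.22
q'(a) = 2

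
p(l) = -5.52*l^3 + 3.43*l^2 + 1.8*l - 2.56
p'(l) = -16.56*l^2 + 6.86*l + 1.8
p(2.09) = -34.21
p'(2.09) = -56.20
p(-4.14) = 440.46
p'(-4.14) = -310.43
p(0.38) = -1.68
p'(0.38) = 2.02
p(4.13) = -325.48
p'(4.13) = -252.33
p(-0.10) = -2.70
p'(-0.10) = 0.95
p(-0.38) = -2.45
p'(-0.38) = -3.20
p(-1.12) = 7.48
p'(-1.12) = -26.66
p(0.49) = -1.50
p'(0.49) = 1.19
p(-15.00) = 19372.19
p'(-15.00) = -3827.10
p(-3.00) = 171.95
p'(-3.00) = -167.82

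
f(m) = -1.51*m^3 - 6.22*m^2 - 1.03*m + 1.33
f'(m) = -4.53*m^2 - 12.44*m - 1.03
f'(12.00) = -802.63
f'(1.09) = -19.97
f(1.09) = -9.14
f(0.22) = 0.79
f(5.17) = -378.91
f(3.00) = -98.51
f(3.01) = -99.30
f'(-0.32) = 2.49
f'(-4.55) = -38.21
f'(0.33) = -5.63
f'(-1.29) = 7.48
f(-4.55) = 19.48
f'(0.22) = -3.99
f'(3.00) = -79.12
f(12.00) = -3515.99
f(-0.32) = 1.07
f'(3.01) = -79.52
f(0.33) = 0.26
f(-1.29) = -4.45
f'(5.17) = -186.43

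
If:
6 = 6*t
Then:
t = 1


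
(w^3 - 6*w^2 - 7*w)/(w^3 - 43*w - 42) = w/(w + 6)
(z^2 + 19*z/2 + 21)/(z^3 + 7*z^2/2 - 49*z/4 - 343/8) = 4*(z + 6)/(4*z^2 - 49)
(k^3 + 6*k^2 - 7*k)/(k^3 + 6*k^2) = (k^2 + 6*k - 7)/(k*(k + 6))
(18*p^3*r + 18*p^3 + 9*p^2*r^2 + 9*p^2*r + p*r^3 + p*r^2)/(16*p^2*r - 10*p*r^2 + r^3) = p*(18*p^2*r + 18*p^2 + 9*p*r^2 + 9*p*r + r^3 + r^2)/(r*(16*p^2 - 10*p*r + r^2))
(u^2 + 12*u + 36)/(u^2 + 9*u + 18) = (u + 6)/(u + 3)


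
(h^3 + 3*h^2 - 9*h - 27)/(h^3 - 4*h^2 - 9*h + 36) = (h + 3)/(h - 4)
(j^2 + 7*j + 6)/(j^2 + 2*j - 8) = (j^2 + 7*j + 6)/(j^2 + 2*j - 8)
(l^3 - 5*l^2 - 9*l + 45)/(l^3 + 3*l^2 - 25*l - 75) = (l - 3)/(l + 5)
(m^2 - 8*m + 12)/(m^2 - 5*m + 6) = (m - 6)/(m - 3)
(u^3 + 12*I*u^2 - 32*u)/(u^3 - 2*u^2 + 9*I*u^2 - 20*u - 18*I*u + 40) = u*(u + 8*I)/(u^2 + u*(-2 + 5*I) - 10*I)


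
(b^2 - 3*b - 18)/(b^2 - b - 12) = (b - 6)/(b - 4)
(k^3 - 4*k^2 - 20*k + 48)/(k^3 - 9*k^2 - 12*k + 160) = (k^2 - 8*k + 12)/(k^2 - 13*k + 40)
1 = 1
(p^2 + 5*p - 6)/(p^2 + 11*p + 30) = (p - 1)/(p + 5)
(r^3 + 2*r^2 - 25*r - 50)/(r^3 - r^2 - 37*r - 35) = (r^2 - 3*r - 10)/(r^2 - 6*r - 7)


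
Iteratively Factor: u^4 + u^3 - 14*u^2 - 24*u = (u + 3)*(u^3 - 2*u^2 - 8*u) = (u - 4)*(u + 3)*(u^2 + 2*u) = (u - 4)*(u + 2)*(u + 3)*(u)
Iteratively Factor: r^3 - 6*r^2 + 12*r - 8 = (r - 2)*(r^2 - 4*r + 4) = (r - 2)^2*(r - 2)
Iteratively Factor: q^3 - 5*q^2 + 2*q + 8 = (q + 1)*(q^2 - 6*q + 8) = (q - 2)*(q + 1)*(q - 4)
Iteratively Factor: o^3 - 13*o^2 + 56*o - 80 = (o - 4)*(o^2 - 9*o + 20) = (o - 4)^2*(o - 5)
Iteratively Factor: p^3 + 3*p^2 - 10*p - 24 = (p - 3)*(p^2 + 6*p + 8) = (p - 3)*(p + 2)*(p + 4)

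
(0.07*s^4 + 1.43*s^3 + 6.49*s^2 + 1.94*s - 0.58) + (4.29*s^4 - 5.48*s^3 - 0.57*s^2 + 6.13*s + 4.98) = 4.36*s^4 - 4.05*s^3 + 5.92*s^2 + 8.07*s + 4.4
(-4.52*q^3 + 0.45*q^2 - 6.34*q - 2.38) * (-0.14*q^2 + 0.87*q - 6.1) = 0.6328*q^5 - 3.9954*q^4 + 28.8511*q^3 - 7.9276*q^2 + 36.6034*q + 14.518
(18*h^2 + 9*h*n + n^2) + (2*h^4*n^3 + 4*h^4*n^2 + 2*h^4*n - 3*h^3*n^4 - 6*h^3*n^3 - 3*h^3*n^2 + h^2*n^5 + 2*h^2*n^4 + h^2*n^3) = 2*h^4*n^3 + 4*h^4*n^2 + 2*h^4*n - 3*h^3*n^4 - 6*h^3*n^3 - 3*h^3*n^2 + h^2*n^5 + 2*h^2*n^4 + h^2*n^3 + 18*h^2 + 9*h*n + n^2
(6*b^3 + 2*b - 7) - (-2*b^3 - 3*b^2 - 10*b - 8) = 8*b^3 + 3*b^2 + 12*b + 1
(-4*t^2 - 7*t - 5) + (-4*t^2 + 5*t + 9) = -8*t^2 - 2*t + 4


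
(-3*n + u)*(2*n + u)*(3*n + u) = -18*n^3 - 9*n^2*u + 2*n*u^2 + u^3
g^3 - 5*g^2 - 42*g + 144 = (g - 8)*(g - 3)*(g + 6)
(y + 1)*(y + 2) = y^2 + 3*y + 2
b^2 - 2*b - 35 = (b - 7)*(b + 5)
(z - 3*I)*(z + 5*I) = z^2 + 2*I*z + 15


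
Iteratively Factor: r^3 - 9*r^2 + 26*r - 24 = (r - 4)*(r^2 - 5*r + 6) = (r - 4)*(r - 3)*(r - 2)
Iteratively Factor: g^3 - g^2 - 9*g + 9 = (g + 3)*(g^2 - 4*g + 3) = (g - 3)*(g + 3)*(g - 1)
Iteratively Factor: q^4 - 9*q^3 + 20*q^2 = (q)*(q^3 - 9*q^2 + 20*q) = q*(q - 4)*(q^2 - 5*q) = q^2*(q - 4)*(q - 5)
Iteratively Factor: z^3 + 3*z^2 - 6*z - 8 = (z + 4)*(z^2 - z - 2) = (z - 2)*(z + 4)*(z + 1)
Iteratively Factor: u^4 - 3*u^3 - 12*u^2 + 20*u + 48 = (u + 2)*(u^3 - 5*u^2 - 2*u + 24) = (u + 2)^2*(u^2 - 7*u + 12) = (u - 4)*(u + 2)^2*(u - 3)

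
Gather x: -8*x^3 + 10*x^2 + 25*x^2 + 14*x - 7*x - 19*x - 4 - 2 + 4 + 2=-8*x^3 + 35*x^2 - 12*x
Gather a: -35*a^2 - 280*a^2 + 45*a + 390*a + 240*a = -315*a^2 + 675*a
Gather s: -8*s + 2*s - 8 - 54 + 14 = -6*s - 48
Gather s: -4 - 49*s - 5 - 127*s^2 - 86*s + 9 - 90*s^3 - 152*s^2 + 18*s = -90*s^3 - 279*s^2 - 117*s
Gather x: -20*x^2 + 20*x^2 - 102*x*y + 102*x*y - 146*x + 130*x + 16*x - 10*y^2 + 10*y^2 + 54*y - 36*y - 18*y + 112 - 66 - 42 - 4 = 0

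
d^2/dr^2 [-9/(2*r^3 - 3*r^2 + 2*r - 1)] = 18*(3*(2*r - 1)*(2*r^3 - 3*r^2 + 2*r - 1) - 4*(3*r^2 - 3*r + 1)^2)/(2*r^3 - 3*r^2 + 2*r - 1)^3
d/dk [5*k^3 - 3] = 15*k^2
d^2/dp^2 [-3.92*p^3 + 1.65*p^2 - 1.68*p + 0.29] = 3.3 - 23.52*p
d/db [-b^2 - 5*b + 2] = -2*b - 5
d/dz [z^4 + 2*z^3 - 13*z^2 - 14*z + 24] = 4*z^3 + 6*z^2 - 26*z - 14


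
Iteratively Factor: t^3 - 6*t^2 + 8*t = (t - 2)*(t^2 - 4*t) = (t - 4)*(t - 2)*(t)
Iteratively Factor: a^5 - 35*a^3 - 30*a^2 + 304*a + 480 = (a + 4)*(a^4 - 4*a^3 - 19*a^2 + 46*a + 120) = (a + 2)*(a + 4)*(a^3 - 6*a^2 - 7*a + 60) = (a - 4)*(a + 2)*(a + 4)*(a^2 - 2*a - 15) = (a - 4)*(a + 2)*(a + 3)*(a + 4)*(a - 5)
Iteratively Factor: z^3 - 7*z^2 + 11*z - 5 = (z - 1)*(z^2 - 6*z + 5) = (z - 5)*(z - 1)*(z - 1)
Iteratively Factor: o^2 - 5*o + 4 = (o - 1)*(o - 4)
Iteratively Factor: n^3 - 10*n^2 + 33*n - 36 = (n - 3)*(n^2 - 7*n + 12) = (n - 3)^2*(n - 4)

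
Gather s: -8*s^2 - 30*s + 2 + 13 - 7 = -8*s^2 - 30*s + 8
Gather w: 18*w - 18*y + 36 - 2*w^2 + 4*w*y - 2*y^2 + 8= -2*w^2 + w*(4*y + 18) - 2*y^2 - 18*y + 44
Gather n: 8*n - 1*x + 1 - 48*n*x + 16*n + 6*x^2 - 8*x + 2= n*(24 - 48*x) + 6*x^2 - 9*x + 3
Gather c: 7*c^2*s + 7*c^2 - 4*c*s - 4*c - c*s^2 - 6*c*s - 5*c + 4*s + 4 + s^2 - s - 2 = c^2*(7*s + 7) + c*(-s^2 - 10*s - 9) + s^2 + 3*s + 2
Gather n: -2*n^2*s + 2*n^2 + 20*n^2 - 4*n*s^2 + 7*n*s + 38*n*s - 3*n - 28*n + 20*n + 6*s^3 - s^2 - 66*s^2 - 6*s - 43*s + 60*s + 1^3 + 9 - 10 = n^2*(22 - 2*s) + n*(-4*s^2 + 45*s - 11) + 6*s^3 - 67*s^2 + 11*s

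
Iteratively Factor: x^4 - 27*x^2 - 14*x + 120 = (x - 2)*(x^3 + 2*x^2 - 23*x - 60) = (x - 2)*(x + 4)*(x^2 - 2*x - 15) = (x - 2)*(x + 3)*(x + 4)*(x - 5)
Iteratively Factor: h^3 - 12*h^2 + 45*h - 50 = (h - 5)*(h^2 - 7*h + 10) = (h - 5)*(h - 2)*(h - 5)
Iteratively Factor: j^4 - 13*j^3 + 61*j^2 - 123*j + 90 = (j - 5)*(j^3 - 8*j^2 + 21*j - 18) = (j - 5)*(j - 3)*(j^2 - 5*j + 6) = (j - 5)*(j - 3)*(j - 2)*(j - 3)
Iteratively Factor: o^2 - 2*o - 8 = (o - 4)*(o + 2)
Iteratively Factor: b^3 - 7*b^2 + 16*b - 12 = (b - 2)*(b^2 - 5*b + 6) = (b - 2)^2*(b - 3)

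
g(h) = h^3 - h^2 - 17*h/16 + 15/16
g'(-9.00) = 259.94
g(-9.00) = -799.50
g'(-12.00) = 454.94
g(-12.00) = -1858.31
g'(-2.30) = 19.41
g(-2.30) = -14.08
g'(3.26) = 24.30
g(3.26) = 21.49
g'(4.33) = 46.52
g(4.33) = 58.77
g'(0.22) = -1.36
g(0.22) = 0.67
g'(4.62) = 53.73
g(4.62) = 73.30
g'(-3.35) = 39.30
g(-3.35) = -44.32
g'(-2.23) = 18.32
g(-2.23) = -12.76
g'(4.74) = 56.86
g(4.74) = 79.93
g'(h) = 3*h^2 - 2*h - 17/16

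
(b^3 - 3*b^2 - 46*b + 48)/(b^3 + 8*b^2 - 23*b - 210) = (b^2 - 9*b + 8)/(b^2 + 2*b - 35)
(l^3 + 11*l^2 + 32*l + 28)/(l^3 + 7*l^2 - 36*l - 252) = (l^2 + 4*l + 4)/(l^2 - 36)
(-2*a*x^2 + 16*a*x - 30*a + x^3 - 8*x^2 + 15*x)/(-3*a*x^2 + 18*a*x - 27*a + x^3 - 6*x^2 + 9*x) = (-2*a*x + 10*a + x^2 - 5*x)/(-3*a*x + 9*a + x^2 - 3*x)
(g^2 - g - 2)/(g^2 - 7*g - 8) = (g - 2)/(g - 8)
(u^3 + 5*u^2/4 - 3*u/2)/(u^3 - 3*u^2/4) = (u + 2)/u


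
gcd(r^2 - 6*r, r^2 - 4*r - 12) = r - 6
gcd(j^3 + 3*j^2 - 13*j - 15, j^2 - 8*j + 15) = j - 3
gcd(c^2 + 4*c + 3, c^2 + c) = c + 1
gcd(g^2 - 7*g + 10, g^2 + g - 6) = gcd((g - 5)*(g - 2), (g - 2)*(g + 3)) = g - 2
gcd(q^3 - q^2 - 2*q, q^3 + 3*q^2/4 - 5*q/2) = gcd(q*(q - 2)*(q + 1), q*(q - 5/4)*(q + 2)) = q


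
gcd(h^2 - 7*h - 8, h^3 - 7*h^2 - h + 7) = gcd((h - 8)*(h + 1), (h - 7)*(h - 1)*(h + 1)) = h + 1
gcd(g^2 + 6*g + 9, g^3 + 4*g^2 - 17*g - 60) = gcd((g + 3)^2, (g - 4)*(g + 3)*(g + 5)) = g + 3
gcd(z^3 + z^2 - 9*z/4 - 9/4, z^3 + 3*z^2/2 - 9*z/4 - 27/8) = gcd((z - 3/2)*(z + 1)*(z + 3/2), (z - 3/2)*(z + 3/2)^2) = z^2 - 9/4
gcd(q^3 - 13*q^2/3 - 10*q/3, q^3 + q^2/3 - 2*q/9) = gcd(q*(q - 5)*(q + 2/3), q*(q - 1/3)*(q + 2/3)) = q^2 + 2*q/3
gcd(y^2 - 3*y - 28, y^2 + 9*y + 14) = 1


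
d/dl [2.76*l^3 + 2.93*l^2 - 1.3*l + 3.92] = 8.28*l^2 + 5.86*l - 1.3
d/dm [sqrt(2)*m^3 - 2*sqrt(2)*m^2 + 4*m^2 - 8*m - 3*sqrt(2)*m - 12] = 3*sqrt(2)*m^2 - 4*sqrt(2)*m + 8*m - 8 - 3*sqrt(2)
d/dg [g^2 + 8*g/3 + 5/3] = 2*g + 8/3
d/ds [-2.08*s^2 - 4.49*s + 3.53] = -4.16*s - 4.49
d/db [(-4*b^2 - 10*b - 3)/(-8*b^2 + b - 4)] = (-84*b^2 - 16*b + 43)/(64*b^4 - 16*b^3 + 65*b^2 - 8*b + 16)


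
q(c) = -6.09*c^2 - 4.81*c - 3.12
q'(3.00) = -41.35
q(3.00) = -72.36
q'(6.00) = -77.89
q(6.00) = -251.22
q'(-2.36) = 23.93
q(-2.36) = -25.69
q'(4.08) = -54.50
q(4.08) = -124.12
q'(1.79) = -26.61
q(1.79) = -31.24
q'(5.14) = -67.42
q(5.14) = -188.74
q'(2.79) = -38.79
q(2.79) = -63.95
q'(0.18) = -7.00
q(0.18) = -4.18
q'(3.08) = -42.32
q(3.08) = -75.71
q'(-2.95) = 31.12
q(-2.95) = -41.93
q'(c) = -12.18*c - 4.81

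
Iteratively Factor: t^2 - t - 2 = (t + 1)*(t - 2)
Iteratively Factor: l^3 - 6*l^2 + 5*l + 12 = (l - 3)*(l^2 - 3*l - 4) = (l - 3)*(l + 1)*(l - 4)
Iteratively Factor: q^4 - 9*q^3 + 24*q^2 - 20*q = (q - 2)*(q^3 - 7*q^2 + 10*q) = (q - 5)*(q - 2)*(q^2 - 2*q) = (q - 5)*(q - 2)^2*(q)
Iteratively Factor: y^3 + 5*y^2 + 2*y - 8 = (y + 4)*(y^2 + y - 2) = (y + 2)*(y + 4)*(y - 1)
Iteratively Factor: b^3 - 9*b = (b + 3)*(b^2 - 3*b) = b*(b + 3)*(b - 3)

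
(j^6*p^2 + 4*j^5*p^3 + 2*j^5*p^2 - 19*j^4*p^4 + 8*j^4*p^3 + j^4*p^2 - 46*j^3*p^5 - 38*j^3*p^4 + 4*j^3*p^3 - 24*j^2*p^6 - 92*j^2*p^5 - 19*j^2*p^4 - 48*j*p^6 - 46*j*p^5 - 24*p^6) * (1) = j^6*p^2 + 4*j^5*p^3 + 2*j^5*p^2 - 19*j^4*p^4 + 8*j^4*p^3 + j^4*p^2 - 46*j^3*p^5 - 38*j^3*p^4 + 4*j^3*p^3 - 24*j^2*p^6 - 92*j^2*p^5 - 19*j^2*p^4 - 48*j*p^6 - 46*j*p^5 - 24*p^6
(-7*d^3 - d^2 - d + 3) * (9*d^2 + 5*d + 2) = -63*d^5 - 44*d^4 - 28*d^3 + 20*d^2 + 13*d + 6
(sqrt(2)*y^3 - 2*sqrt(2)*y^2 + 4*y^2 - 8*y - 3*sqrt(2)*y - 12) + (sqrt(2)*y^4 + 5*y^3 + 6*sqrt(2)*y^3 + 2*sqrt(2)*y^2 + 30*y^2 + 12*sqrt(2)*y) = sqrt(2)*y^4 + 5*y^3 + 7*sqrt(2)*y^3 + 34*y^2 - 8*y + 9*sqrt(2)*y - 12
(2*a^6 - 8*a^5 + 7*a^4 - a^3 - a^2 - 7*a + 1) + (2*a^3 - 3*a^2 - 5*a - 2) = 2*a^6 - 8*a^5 + 7*a^4 + a^3 - 4*a^2 - 12*a - 1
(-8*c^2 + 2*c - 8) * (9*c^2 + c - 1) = -72*c^4 + 10*c^3 - 62*c^2 - 10*c + 8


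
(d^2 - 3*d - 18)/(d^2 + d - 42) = (d + 3)/(d + 7)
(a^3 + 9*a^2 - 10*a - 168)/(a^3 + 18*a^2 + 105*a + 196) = (a^2 + 2*a - 24)/(a^2 + 11*a + 28)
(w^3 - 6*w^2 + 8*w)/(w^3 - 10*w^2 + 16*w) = (w - 4)/(w - 8)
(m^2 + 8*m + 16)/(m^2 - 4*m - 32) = (m + 4)/(m - 8)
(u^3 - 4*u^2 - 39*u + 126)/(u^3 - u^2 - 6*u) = (u^2 - u - 42)/(u*(u + 2))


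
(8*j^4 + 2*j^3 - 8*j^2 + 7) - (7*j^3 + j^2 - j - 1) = 8*j^4 - 5*j^3 - 9*j^2 + j + 8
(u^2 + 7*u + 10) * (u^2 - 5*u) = u^4 + 2*u^3 - 25*u^2 - 50*u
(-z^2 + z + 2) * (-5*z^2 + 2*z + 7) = 5*z^4 - 7*z^3 - 15*z^2 + 11*z + 14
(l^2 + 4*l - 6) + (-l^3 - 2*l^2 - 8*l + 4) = -l^3 - l^2 - 4*l - 2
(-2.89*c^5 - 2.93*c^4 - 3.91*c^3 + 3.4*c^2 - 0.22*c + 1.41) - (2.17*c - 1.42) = -2.89*c^5 - 2.93*c^4 - 3.91*c^3 + 3.4*c^2 - 2.39*c + 2.83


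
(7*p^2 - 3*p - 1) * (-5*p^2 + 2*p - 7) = -35*p^4 + 29*p^3 - 50*p^2 + 19*p + 7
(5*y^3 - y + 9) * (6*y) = 30*y^4 - 6*y^2 + 54*y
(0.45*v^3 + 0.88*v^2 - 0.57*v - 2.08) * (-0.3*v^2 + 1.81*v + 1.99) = -0.135*v^5 + 0.5505*v^4 + 2.6593*v^3 + 1.3435*v^2 - 4.8991*v - 4.1392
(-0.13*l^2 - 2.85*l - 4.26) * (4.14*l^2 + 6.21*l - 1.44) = -0.5382*l^4 - 12.6063*l^3 - 35.1477*l^2 - 22.3506*l + 6.1344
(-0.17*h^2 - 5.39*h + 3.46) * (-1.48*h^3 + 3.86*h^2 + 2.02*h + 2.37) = 0.2516*h^5 + 7.321*h^4 - 26.2696*h^3 + 2.0649*h^2 - 5.7851*h + 8.2002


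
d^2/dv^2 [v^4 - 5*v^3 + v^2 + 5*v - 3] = 12*v^2 - 30*v + 2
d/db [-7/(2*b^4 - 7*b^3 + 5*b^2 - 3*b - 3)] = 7*(8*b^3 - 21*b^2 + 10*b - 3)/(-2*b^4 + 7*b^3 - 5*b^2 + 3*b + 3)^2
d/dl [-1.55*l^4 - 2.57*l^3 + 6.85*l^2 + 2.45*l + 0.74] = -6.2*l^3 - 7.71*l^2 + 13.7*l + 2.45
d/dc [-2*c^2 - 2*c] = -4*c - 2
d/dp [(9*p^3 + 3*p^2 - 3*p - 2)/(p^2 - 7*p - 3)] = (9*p^4 - 126*p^3 - 99*p^2 - 14*p - 5)/(p^4 - 14*p^3 + 43*p^2 + 42*p + 9)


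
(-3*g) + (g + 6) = 6 - 2*g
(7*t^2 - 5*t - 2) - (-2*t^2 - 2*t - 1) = 9*t^2 - 3*t - 1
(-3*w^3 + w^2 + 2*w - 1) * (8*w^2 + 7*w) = -24*w^5 - 13*w^4 + 23*w^3 + 6*w^2 - 7*w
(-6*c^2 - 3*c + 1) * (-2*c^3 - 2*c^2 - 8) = 12*c^5 + 18*c^4 + 4*c^3 + 46*c^2 + 24*c - 8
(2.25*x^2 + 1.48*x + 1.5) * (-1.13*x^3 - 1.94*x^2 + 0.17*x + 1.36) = -2.5425*x^5 - 6.0374*x^4 - 4.1837*x^3 + 0.4016*x^2 + 2.2678*x + 2.04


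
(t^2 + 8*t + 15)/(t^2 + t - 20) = (t + 3)/(t - 4)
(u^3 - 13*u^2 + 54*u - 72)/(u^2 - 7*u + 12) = u - 6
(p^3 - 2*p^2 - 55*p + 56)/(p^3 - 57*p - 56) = (p - 1)/(p + 1)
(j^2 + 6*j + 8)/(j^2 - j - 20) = (j + 2)/(j - 5)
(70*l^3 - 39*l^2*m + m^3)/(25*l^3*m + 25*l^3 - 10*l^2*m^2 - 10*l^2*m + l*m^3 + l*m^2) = (14*l^2 - 5*l*m - m^2)/(l*(5*l*m + 5*l - m^2 - m))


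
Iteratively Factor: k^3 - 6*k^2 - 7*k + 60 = (k + 3)*(k^2 - 9*k + 20) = (k - 5)*(k + 3)*(k - 4)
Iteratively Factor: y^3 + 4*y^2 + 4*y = (y + 2)*(y^2 + 2*y) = (y + 2)^2*(y)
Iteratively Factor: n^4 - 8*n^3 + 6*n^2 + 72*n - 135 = (n - 3)*(n^3 - 5*n^2 - 9*n + 45) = (n - 3)^2*(n^2 - 2*n - 15) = (n - 3)^2*(n + 3)*(n - 5)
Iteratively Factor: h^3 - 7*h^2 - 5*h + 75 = (h - 5)*(h^2 - 2*h - 15) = (h - 5)^2*(h + 3)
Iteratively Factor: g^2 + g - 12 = (g - 3)*(g + 4)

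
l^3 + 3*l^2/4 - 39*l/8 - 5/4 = (l - 2)*(l + 1/4)*(l + 5/2)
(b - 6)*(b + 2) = b^2 - 4*b - 12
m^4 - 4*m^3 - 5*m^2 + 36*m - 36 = (m - 3)*(m - 2)^2*(m + 3)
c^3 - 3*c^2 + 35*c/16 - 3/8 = (c - 2)*(c - 3/4)*(c - 1/4)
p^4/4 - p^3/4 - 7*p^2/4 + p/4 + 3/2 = (p/4 + 1/2)*(p - 3)*(p - 1)*(p + 1)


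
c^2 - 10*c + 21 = (c - 7)*(c - 3)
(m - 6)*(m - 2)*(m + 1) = m^3 - 7*m^2 + 4*m + 12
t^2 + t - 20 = (t - 4)*(t + 5)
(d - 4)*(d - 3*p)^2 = d^3 - 6*d^2*p - 4*d^2 + 9*d*p^2 + 24*d*p - 36*p^2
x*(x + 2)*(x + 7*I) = x^3 + 2*x^2 + 7*I*x^2 + 14*I*x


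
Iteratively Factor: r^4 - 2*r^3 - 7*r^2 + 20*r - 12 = (r - 2)*(r^3 - 7*r + 6) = (r - 2)*(r + 3)*(r^2 - 3*r + 2) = (r - 2)*(r - 1)*(r + 3)*(r - 2)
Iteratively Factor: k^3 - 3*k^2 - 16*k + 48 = (k + 4)*(k^2 - 7*k + 12) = (k - 4)*(k + 4)*(k - 3)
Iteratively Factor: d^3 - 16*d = (d - 4)*(d^2 + 4*d) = d*(d - 4)*(d + 4)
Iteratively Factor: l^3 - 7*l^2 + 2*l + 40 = (l - 4)*(l^2 - 3*l - 10) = (l - 4)*(l + 2)*(l - 5)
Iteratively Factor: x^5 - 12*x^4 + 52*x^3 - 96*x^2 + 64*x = (x - 2)*(x^4 - 10*x^3 + 32*x^2 - 32*x) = (x - 4)*(x - 2)*(x^3 - 6*x^2 + 8*x) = x*(x - 4)*(x - 2)*(x^2 - 6*x + 8) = x*(x - 4)*(x - 2)^2*(x - 4)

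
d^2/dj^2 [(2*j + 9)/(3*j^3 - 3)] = 2*j*(j^3*(6*j + 27) + (-4*j - 9)*(j^3 - 1))/(j^3 - 1)^3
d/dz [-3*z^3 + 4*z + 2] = 4 - 9*z^2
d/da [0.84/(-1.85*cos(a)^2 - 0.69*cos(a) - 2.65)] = -(3.108*cos(a) + 0.5796)*sin(a)/(1.85*cos(a)^2 + 0.69*cos(a) + 2.65)^2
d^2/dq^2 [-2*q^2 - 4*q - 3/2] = -4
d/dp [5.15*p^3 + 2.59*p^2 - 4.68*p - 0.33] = 15.45*p^2 + 5.18*p - 4.68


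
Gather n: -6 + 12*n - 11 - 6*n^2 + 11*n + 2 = -6*n^2 + 23*n - 15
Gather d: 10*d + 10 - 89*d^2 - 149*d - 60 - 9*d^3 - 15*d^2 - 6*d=-9*d^3 - 104*d^2 - 145*d - 50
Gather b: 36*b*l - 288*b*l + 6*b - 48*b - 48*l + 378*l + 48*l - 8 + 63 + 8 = b*(-252*l - 42) + 378*l + 63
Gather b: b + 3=b + 3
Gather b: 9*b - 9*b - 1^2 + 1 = 0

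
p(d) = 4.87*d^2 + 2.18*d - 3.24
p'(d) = 9.74*d + 2.18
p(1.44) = 10.00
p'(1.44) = 16.21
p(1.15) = 5.71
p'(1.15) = 13.38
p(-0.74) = -2.19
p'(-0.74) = -5.03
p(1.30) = 7.82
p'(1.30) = 14.84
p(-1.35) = 2.69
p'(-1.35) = -10.97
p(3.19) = 53.27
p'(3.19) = 33.25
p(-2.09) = 13.48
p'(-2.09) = -18.18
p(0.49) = -1.00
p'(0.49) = 6.95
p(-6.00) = 159.00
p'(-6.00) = -56.26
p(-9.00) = 371.61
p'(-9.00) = -85.48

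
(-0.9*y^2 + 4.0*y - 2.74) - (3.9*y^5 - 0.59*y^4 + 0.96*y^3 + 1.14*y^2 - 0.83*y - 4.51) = -3.9*y^5 + 0.59*y^4 - 0.96*y^3 - 2.04*y^2 + 4.83*y + 1.77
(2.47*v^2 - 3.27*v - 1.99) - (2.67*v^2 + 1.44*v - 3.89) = -0.2*v^2 - 4.71*v + 1.9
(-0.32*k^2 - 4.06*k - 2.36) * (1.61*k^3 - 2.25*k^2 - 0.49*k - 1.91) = -0.5152*k^5 - 5.8166*k^4 + 5.4922*k^3 + 7.9106*k^2 + 8.911*k + 4.5076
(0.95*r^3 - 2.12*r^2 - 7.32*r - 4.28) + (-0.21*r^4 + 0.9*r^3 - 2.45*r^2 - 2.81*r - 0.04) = -0.21*r^4 + 1.85*r^3 - 4.57*r^2 - 10.13*r - 4.32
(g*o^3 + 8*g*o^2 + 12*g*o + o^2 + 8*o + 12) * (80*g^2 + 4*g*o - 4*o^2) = 80*g^3*o^3 + 640*g^3*o^2 + 960*g^3*o + 4*g^2*o^4 + 32*g^2*o^3 + 128*g^2*o^2 + 640*g^2*o + 960*g^2 - 4*g*o^5 - 32*g*o^4 - 44*g*o^3 + 32*g*o^2 + 48*g*o - 4*o^4 - 32*o^3 - 48*o^2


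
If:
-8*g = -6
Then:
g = 3/4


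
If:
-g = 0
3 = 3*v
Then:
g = 0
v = 1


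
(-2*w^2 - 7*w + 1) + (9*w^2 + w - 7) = 7*w^2 - 6*w - 6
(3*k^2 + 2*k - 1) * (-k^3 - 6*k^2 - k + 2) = -3*k^5 - 20*k^4 - 14*k^3 + 10*k^2 + 5*k - 2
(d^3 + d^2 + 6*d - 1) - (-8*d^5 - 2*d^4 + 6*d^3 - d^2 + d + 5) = 8*d^5 + 2*d^4 - 5*d^3 + 2*d^2 + 5*d - 6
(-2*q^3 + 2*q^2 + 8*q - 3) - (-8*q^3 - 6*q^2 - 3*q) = 6*q^3 + 8*q^2 + 11*q - 3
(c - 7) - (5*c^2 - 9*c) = -5*c^2 + 10*c - 7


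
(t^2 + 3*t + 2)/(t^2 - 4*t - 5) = (t + 2)/(t - 5)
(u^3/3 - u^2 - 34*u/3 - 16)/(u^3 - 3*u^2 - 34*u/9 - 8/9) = 3*(-u^3 + 3*u^2 + 34*u + 48)/(-9*u^3 + 27*u^2 + 34*u + 8)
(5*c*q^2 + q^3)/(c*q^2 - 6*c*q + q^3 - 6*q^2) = q*(5*c + q)/(c*q - 6*c + q^2 - 6*q)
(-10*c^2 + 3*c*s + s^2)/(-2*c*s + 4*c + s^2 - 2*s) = (5*c + s)/(s - 2)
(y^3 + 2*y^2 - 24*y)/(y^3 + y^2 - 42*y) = (y^2 + 2*y - 24)/(y^2 + y - 42)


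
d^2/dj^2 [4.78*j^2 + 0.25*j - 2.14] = 9.56000000000000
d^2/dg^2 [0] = 0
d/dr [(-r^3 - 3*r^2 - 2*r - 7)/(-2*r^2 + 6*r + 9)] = (2*r^4 - 12*r^3 - 49*r^2 - 82*r + 24)/(4*r^4 - 24*r^3 + 108*r + 81)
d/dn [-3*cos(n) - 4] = 3*sin(n)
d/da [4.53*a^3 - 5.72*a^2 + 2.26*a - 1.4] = 13.59*a^2 - 11.44*a + 2.26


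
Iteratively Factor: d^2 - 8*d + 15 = (d - 3)*(d - 5)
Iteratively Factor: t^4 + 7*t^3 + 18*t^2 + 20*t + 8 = (t + 1)*(t^3 + 6*t^2 + 12*t + 8) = (t + 1)*(t + 2)*(t^2 + 4*t + 4) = (t + 1)*(t + 2)^2*(t + 2)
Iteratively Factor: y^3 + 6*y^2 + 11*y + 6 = (y + 3)*(y^2 + 3*y + 2) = (y + 1)*(y + 3)*(y + 2)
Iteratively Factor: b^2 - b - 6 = (b - 3)*(b + 2)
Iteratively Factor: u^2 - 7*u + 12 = (u - 4)*(u - 3)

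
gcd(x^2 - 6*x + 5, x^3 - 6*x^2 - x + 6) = x - 1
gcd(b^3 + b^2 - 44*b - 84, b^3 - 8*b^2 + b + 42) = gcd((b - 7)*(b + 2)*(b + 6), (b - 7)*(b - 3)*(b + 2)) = b^2 - 5*b - 14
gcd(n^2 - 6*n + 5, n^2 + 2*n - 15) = 1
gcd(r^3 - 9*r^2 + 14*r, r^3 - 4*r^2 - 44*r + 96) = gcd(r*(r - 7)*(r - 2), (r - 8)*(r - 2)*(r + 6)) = r - 2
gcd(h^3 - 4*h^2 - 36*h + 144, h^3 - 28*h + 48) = h^2 + 2*h - 24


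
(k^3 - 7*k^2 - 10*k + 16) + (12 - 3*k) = k^3 - 7*k^2 - 13*k + 28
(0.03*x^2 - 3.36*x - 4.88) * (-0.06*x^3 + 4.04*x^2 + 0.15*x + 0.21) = -0.0018*x^5 + 0.3228*x^4 - 13.2771*x^3 - 20.2129*x^2 - 1.4376*x - 1.0248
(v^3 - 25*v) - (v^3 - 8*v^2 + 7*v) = 8*v^2 - 32*v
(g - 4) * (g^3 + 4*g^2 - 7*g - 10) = g^4 - 23*g^2 + 18*g + 40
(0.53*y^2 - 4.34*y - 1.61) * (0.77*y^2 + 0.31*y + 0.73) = 0.4081*y^4 - 3.1775*y^3 - 2.1982*y^2 - 3.6673*y - 1.1753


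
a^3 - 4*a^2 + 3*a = a*(a - 3)*(a - 1)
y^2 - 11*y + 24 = (y - 8)*(y - 3)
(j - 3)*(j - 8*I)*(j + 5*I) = j^3 - 3*j^2 - 3*I*j^2 + 40*j + 9*I*j - 120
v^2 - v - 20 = (v - 5)*(v + 4)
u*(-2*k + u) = -2*k*u + u^2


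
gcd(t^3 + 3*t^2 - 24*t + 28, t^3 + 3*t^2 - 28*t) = t + 7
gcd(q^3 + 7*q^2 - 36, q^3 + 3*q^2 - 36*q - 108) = q^2 + 9*q + 18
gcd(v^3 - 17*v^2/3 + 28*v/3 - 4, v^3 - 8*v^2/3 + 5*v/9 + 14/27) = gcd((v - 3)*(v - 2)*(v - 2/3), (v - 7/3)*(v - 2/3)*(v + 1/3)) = v - 2/3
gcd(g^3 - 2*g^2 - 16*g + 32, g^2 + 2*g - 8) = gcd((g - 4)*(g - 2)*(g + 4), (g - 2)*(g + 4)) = g^2 + 2*g - 8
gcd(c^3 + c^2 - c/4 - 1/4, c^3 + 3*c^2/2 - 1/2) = c^2 + c/2 - 1/2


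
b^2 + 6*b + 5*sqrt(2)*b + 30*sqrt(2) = (b + 6)*(b + 5*sqrt(2))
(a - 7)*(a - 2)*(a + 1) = a^3 - 8*a^2 + 5*a + 14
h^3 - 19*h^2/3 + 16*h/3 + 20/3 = (h - 5)*(h - 2)*(h + 2/3)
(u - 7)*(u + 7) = u^2 - 49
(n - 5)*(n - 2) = n^2 - 7*n + 10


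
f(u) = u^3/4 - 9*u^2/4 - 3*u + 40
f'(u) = 3*u^2/4 - 9*u/2 - 3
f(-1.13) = 40.16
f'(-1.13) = 3.04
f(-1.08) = 40.30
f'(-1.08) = 2.73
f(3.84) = 9.46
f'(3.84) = -9.22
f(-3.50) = 12.22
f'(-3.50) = 21.94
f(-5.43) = -50.08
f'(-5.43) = 43.55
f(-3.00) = 22.00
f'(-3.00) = 17.25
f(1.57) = 30.71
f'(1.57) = -8.22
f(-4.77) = -24.02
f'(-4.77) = 35.53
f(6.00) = -5.00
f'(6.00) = -3.00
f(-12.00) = -680.00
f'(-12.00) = 159.00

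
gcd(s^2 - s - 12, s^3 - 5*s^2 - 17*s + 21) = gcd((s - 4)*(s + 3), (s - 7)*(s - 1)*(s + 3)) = s + 3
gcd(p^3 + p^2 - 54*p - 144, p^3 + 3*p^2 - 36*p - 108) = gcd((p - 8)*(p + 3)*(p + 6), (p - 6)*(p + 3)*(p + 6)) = p^2 + 9*p + 18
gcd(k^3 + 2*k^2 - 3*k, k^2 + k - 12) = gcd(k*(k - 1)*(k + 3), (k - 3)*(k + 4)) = 1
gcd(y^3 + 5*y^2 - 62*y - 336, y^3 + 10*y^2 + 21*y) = y + 7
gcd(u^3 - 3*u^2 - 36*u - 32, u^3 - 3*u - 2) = u + 1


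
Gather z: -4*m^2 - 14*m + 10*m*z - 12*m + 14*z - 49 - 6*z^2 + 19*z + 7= -4*m^2 - 26*m - 6*z^2 + z*(10*m + 33) - 42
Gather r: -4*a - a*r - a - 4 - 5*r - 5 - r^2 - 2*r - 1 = -5*a - r^2 + r*(-a - 7) - 10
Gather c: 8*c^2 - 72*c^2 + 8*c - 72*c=-64*c^2 - 64*c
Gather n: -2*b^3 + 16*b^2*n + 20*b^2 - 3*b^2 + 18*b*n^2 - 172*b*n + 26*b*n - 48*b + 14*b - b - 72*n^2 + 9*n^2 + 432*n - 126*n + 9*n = -2*b^3 + 17*b^2 - 35*b + n^2*(18*b - 63) + n*(16*b^2 - 146*b + 315)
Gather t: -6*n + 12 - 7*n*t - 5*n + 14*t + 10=-11*n + t*(14 - 7*n) + 22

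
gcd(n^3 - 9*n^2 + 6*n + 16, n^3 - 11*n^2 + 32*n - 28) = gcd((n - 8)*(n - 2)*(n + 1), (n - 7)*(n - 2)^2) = n - 2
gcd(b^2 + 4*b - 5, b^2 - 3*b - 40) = b + 5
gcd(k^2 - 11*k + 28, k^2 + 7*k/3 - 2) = 1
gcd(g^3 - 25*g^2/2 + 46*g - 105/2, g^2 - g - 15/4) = g - 5/2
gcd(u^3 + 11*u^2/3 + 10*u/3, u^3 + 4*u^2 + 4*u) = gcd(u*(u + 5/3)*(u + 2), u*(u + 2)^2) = u^2 + 2*u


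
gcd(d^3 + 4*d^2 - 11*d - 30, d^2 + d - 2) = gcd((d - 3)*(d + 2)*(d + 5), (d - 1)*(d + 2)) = d + 2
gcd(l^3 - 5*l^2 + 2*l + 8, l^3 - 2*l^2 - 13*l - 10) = l + 1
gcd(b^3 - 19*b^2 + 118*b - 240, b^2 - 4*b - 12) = b - 6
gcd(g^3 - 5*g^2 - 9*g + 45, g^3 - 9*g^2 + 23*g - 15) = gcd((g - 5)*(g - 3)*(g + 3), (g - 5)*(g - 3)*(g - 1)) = g^2 - 8*g + 15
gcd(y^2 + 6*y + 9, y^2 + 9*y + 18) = y + 3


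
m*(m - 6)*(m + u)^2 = m^4 + 2*m^3*u - 6*m^3 + m^2*u^2 - 12*m^2*u - 6*m*u^2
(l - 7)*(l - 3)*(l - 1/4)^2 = l^4 - 21*l^3/2 + 417*l^2/16 - 89*l/8 + 21/16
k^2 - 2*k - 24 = (k - 6)*(k + 4)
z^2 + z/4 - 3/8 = (z - 1/2)*(z + 3/4)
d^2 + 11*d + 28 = (d + 4)*(d + 7)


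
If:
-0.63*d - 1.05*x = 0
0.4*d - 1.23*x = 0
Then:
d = 0.00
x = 0.00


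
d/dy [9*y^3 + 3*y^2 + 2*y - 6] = 27*y^2 + 6*y + 2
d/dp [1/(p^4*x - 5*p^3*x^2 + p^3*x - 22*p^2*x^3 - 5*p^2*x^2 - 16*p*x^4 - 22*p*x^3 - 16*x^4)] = (-4*p^3 + 15*p^2*x - 3*p^2 + 44*p*x^2 + 10*p*x + 16*x^3 + 22*x^2)/(x*(-p^4 + 5*p^3*x - p^3 + 22*p^2*x^2 + 5*p^2*x + 16*p*x^3 + 22*p*x^2 + 16*x^3)^2)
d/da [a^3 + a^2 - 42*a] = 3*a^2 + 2*a - 42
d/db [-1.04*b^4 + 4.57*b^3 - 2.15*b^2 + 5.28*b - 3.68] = -4.16*b^3 + 13.71*b^2 - 4.3*b + 5.28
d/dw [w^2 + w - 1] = 2*w + 1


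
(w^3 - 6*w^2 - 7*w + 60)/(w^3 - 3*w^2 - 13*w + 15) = (w - 4)/(w - 1)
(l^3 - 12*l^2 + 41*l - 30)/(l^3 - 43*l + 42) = (l - 5)/(l + 7)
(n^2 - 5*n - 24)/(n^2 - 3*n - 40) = (n + 3)/(n + 5)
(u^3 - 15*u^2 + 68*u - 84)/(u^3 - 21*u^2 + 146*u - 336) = (u - 2)/(u - 8)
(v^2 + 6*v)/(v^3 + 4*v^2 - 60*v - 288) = v/(v^2 - 2*v - 48)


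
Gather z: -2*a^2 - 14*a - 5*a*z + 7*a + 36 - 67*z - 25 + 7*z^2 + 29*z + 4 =-2*a^2 - 7*a + 7*z^2 + z*(-5*a - 38) + 15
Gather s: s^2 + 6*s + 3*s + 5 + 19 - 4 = s^2 + 9*s + 20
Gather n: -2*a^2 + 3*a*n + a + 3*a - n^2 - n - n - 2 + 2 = -2*a^2 + 4*a - n^2 + n*(3*a - 2)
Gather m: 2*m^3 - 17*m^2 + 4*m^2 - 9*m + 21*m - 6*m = 2*m^3 - 13*m^2 + 6*m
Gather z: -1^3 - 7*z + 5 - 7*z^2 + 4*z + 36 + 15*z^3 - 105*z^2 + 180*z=15*z^3 - 112*z^2 + 177*z + 40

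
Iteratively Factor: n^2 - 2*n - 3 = (n - 3)*(n + 1)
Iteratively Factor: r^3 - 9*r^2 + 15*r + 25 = (r - 5)*(r^2 - 4*r - 5) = (r - 5)^2*(r + 1)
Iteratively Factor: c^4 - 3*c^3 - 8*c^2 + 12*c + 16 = (c + 2)*(c^3 - 5*c^2 + 2*c + 8) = (c - 4)*(c + 2)*(c^2 - c - 2) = (c - 4)*(c - 2)*(c + 2)*(c + 1)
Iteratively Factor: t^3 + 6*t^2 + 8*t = (t)*(t^2 + 6*t + 8) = t*(t + 4)*(t + 2)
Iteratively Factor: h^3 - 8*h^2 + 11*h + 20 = (h + 1)*(h^2 - 9*h + 20) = (h - 4)*(h + 1)*(h - 5)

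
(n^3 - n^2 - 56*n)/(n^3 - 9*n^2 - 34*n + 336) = n*(n + 7)/(n^2 - n - 42)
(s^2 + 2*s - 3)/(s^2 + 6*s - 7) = (s + 3)/(s + 7)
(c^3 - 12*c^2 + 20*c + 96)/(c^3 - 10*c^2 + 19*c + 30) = (c^2 - 6*c - 16)/(c^2 - 4*c - 5)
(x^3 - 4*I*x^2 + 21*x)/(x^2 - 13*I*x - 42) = x*(x + 3*I)/(x - 6*I)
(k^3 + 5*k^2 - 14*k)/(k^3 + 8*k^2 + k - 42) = k/(k + 3)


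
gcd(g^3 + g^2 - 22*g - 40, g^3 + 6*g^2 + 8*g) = g^2 + 6*g + 8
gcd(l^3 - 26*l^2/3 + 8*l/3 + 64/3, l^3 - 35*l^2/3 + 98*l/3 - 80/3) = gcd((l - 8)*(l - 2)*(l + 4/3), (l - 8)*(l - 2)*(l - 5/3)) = l^2 - 10*l + 16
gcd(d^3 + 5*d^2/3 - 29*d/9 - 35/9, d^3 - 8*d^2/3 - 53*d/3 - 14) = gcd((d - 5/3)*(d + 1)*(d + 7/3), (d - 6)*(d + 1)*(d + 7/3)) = d^2 + 10*d/3 + 7/3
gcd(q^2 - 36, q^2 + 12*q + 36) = q + 6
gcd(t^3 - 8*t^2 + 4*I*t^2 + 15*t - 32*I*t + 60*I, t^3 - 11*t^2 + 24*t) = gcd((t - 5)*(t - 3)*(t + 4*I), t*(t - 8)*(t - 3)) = t - 3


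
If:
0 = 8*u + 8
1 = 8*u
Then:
No Solution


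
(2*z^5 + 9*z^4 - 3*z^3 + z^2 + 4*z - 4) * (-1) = -2*z^5 - 9*z^4 + 3*z^3 - z^2 - 4*z + 4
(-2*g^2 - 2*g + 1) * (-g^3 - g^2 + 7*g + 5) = 2*g^5 + 4*g^4 - 13*g^3 - 25*g^2 - 3*g + 5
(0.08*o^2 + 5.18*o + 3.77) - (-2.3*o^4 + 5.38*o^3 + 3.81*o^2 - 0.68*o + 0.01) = 2.3*o^4 - 5.38*o^3 - 3.73*o^2 + 5.86*o + 3.76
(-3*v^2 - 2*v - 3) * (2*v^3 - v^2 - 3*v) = -6*v^5 - v^4 + 5*v^3 + 9*v^2 + 9*v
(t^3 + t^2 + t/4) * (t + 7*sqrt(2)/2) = t^4 + t^3 + 7*sqrt(2)*t^3/2 + t^2/4 + 7*sqrt(2)*t^2/2 + 7*sqrt(2)*t/8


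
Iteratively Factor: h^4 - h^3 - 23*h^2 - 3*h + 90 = (h - 2)*(h^3 + h^2 - 21*h - 45) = (h - 2)*(h + 3)*(h^2 - 2*h - 15) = (h - 5)*(h - 2)*(h + 3)*(h + 3)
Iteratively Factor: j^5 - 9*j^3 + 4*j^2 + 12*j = (j)*(j^4 - 9*j^2 + 4*j + 12) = j*(j - 2)*(j^3 + 2*j^2 - 5*j - 6) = j*(j - 2)*(j + 3)*(j^2 - j - 2) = j*(j - 2)*(j + 1)*(j + 3)*(j - 2)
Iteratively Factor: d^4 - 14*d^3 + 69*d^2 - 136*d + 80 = (d - 4)*(d^3 - 10*d^2 + 29*d - 20) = (d - 5)*(d - 4)*(d^2 - 5*d + 4) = (d - 5)*(d - 4)*(d - 1)*(d - 4)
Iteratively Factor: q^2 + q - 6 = (q + 3)*(q - 2)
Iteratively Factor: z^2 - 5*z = (z - 5)*(z)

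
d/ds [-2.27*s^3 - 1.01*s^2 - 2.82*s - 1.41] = -6.81*s^2 - 2.02*s - 2.82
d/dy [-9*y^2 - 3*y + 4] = -18*y - 3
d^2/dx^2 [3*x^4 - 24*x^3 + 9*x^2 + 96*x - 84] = 36*x^2 - 144*x + 18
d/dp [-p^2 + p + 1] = 1 - 2*p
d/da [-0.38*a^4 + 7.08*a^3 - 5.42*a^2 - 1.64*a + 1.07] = -1.52*a^3 + 21.24*a^2 - 10.84*a - 1.64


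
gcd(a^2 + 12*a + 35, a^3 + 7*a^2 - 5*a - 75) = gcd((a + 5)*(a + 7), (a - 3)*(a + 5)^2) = a + 5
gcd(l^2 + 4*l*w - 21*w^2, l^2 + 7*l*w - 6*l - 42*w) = l + 7*w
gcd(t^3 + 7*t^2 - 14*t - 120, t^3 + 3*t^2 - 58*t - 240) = t^2 + 11*t + 30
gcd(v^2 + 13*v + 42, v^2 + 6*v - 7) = v + 7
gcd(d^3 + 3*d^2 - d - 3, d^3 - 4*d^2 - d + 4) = d^2 - 1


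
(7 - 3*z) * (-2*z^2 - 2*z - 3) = 6*z^3 - 8*z^2 - 5*z - 21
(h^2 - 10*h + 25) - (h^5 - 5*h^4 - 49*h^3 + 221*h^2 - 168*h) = -h^5 + 5*h^4 + 49*h^3 - 220*h^2 + 158*h + 25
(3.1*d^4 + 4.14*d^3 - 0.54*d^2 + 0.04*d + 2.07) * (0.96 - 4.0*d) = -12.4*d^5 - 13.584*d^4 + 6.1344*d^3 - 0.6784*d^2 - 8.2416*d + 1.9872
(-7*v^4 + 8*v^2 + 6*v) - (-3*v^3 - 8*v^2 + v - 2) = -7*v^4 + 3*v^3 + 16*v^2 + 5*v + 2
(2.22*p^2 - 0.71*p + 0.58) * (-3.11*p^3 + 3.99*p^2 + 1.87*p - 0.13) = -6.9042*p^5 + 11.0659*p^4 - 0.485299999999999*p^3 + 0.6979*p^2 + 1.1769*p - 0.0754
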